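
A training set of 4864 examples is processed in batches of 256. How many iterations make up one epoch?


Iterations per epoch = dataset_size / batch_size
= 4864 / 256
= 19

19


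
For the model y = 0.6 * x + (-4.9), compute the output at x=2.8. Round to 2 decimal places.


y = 0.6 * 2.8 + (-4.9)
= 1.68 + (-4.9)
= -3.22

-3.22


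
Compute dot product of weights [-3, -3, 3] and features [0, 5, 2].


Element-wise products:
-3 * 0 = 0
-3 * 5 = -15
3 * 2 = 6
Sum = 0 + -15 + 6
= -9

-9


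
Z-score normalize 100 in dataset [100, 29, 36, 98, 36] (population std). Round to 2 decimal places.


Mean = (100 + 29 + 36 + 98 + 36) / 5 = 59.8
Variance = sum((x_i - mean)^2) / n = 1031.36
Std = sqrt(1031.36) = 32.1148
Z = (x - mean) / std
= (100 - 59.8) / 32.1148
= 40.2 / 32.1148
= 1.25

1.25


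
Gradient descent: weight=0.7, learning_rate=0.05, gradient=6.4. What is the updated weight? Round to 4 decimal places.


w_new = w_old - lr * gradient
= 0.7 - 0.05 * 6.4
= 0.7 - (0.32)
= 0.3800

0.3800


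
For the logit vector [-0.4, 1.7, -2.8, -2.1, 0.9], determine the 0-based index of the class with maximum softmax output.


Softmax is a monotonic transformation, so it preserves the argmax.
We need to find the index of the maximum logit.
Index 0: -0.4
Index 1: 1.7
Index 2: -2.8
Index 3: -2.1
Index 4: 0.9
Maximum logit = 1.7 at index 1

1


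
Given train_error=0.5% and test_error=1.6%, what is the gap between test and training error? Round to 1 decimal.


Generalization gap = test_error - train_error
= 1.6 - 0.5
= 1.1%
A small gap suggests good generalization.

1.1


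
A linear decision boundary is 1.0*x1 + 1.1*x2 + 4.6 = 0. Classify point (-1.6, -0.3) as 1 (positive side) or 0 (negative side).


Compute 1.0 * -1.6 + 1.1 * -0.3 + 4.6
= -1.6 + -0.33 + 4.6
= 2.67
Since 2.67 >= 0, the point is on the positive side.

1


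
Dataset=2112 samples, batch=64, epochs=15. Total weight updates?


Iterations per epoch = 2112 / 64 = 33
Total updates = iterations_per_epoch * epochs
= 33 * 15
= 495

495


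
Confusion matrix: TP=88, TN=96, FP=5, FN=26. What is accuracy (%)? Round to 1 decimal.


Accuracy = (TP + TN) / (TP + TN + FP + FN) * 100
= (88 + 96) / (88 + 96 + 5 + 26)
= 184 / 215
= 0.8558
= 85.6%

85.6


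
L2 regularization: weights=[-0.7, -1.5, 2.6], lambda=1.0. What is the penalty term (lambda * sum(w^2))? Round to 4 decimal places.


Squaring each weight:
(-0.7)^2 = 0.49
(-1.5)^2 = 2.25
2.6^2 = 6.76
Sum of squares = 9.5
Penalty = 1.0 * 9.5 = 9.5000

9.5000


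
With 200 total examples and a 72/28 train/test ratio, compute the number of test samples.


Train samples = 200 * 72% = 144
Test samples = 200 - 144
= 56

56


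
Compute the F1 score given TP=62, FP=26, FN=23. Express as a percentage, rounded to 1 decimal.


Precision = TP / (TP + FP) = 62 / 88 = 0.7045
Recall = TP / (TP + FN) = 62 / 85 = 0.7294
F1 = 2 * P * R / (P + R)
= 2 * 0.7045 * 0.7294 / (0.7045 + 0.7294)
= 1.0278 / 1.434
= 0.7168
As percentage: 71.7%

71.7


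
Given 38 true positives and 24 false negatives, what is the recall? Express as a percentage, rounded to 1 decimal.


Recall = TP / (TP + FN) * 100
= 38 / (38 + 24)
= 38 / 62
= 0.6129
= 61.3%

61.3


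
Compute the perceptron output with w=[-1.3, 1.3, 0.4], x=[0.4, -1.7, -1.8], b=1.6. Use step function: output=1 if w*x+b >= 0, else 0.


z = w . x + b
= -1.3*0.4 + 1.3*-1.7 + 0.4*-1.8 + 1.6
= -0.52 + -2.21 + -0.72 + 1.6
= -3.45 + 1.6
= -1.85
Since z = -1.85 < 0, output = 0

0


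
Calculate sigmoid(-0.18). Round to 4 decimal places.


sigmoid(z) = 1 / (1 + exp(-z))
exp(-(-0.18)) = exp(0.18) = 1.1972
1 + 1.1972 = 2.1972
1 / 2.1972 = 0.4551

0.4551


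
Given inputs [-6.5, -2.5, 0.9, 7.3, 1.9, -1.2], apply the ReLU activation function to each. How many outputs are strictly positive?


ReLU(x) = max(0, x) for each element:
ReLU(-6.5) = 0
ReLU(-2.5) = 0
ReLU(0.9) = 0.9
ReLU(7.3) = 7.3
ReLU(1.9) = 1.9
ReLU(-1.2) = 0
Active neurons (>0): 3

3


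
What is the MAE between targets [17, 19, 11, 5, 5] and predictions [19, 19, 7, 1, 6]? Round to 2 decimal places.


Absolute errors: [2, 0, 4, 4, 1]
Sum of absolute errors = 11
MAE = 11 / 5 = 2.20

2.20


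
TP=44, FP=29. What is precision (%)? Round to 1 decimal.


Precision = TP / (TP + FP) * 100
= 44 / (44 + 29)
= 44 / 73
= 0.6027
= 60.3%

60.3


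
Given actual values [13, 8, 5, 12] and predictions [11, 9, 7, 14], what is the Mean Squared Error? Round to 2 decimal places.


Differences: [2, -1, -2, -2]
Squared errors: [4, 1, 4, 4]
Sum of squared errors = 13
MSE = 13 / 4 = 3.25

3.25


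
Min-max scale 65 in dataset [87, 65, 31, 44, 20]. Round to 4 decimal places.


Min = 20, Max = 87
Range = 87 - 20 = 67
Scaled = (x - min) / (max - min)
= (65 - 20) / 67
= 45 / 67
= 0.6716

0.6716


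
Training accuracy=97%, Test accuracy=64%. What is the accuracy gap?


Gap = train_accuracy - test_accuracy
= 97 - 64
= 33%
This large gap strongly indicates overfitting.

33


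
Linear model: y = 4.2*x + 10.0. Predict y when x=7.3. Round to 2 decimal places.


y = 4.2 * 7.3 + (10.0)
= 30.66 + (10.0)
= 40.66

40.66


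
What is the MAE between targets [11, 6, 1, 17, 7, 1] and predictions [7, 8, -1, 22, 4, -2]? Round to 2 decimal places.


Absolute errors: [4, 2, 2, 5, 3, 3]
Sum of absolute errors = 19
MAE = 19 / 6 = 3.17

3.17


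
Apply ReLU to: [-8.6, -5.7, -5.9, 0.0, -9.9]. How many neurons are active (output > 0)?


ReLU(x) = max(0, x) for each element:
ReLU(-8.6) = 0
ReLU(-5.7) = 0
ReLU(-5.9) = 0
ReLU(0.0) = 0
ReLU(-9.9) = 0
Active neurons (>0): 0

0


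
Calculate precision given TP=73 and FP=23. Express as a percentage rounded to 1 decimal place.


Precision = TP / (TP + FP) * 100
= 73 / (73 + 23)
= 73 / 96
= 0.7604
= 76.0%

76.0


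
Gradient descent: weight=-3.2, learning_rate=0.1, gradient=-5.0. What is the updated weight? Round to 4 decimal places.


w_new = w_old - lr * gradient
= -3.2 - 0.1 * -5.0
= -3.2 - (-0.5)
= -2.7000

-2.7000


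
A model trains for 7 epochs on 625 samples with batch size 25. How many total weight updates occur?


Iterations per epoch = 625 / 25 = 25
Total updates = iterations_per_epoch * epochs
= 25 * 7
= 175

175


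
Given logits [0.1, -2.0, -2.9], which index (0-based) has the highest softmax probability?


Softmax is a monotonic transformation, so it preserves the argmax.
We need to find the index of the maximum logit.
Index 0: 0.1
Index 1: -2.0
Index 2: -2.9
Maximum logit = 0.1 at index 0

0


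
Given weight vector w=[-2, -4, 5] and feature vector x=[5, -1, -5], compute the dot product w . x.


Element-wise products:
-2 * 5 = -10
-4 * -1 = 4
5 * -5 = -25
Sum = -10 + 4 + -25
= -31

-31


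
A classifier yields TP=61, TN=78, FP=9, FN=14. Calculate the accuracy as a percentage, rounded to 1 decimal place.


Accuracy = (TP + TN) / (TP + TN + FP + FN) * 100
= (61 + 78) / (61 + 78 + 9 + 14)
= 139 / 162
= 0.858
= 85.8%

85.8


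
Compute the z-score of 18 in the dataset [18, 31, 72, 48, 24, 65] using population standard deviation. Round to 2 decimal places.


Mean = (18 + 31 + 72 + 48 + 24 + 65) / 6 = 43.0
Variance = sum((x_i - mean)^2) / n = 413.3333
Std = sqrt(413.3333) = 20.3306
Z = (x - mean) / std
= (18 - 43.0) / 20.3306
= -25.0 / 20.3306
= -1.23

-1.23


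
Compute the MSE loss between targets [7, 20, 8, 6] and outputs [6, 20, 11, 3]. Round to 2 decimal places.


Differences: [1, 0, -3, 3]
Squared errors: [1, 0, 9, 9]
Sum of squared errors = 19
MSE = 19 / 4 = 4.75

4.75


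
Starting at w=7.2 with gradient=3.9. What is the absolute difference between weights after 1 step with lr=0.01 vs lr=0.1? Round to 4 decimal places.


With lr=0.01: w_new = 7.2 - 0.01 * 3.9 = 7.161
With lr=0.1: w_new = 7.2 - 0.1 * 3.9 = 6.81
Absolute difference = |7.161 - 6.81|
= 0.3510

0.3510


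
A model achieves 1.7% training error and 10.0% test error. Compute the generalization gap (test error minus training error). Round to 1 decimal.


Generalization gap = test_error - train_error
= 10.0 - 1.7
= 8.3%
A moderate gap.

8.3


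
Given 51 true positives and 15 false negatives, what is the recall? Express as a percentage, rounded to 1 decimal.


Recall = TP / (TP + FN) * 100
= 51 / (51 + 15)
= 51 / 66
= 0.7727
= 77.3%

77.3


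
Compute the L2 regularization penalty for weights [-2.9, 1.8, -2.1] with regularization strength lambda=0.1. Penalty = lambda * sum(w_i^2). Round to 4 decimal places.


Squaring each weight:
(-2.9)^2 = 8.41
1.8^2 = 3.24
(-2.1)^2 = 4.41
Sum of squares = 16.06
Penalty = 0.1 * 16.06 = 1.6060

1.6060


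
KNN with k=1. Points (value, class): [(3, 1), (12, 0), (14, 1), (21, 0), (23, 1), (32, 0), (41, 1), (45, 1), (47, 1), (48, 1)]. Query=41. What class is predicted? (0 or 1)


Distances from query 41:
Point 41 (class 1): distance = 0
K=1 nearest neighbors: classes = [1]
Votes for class 1: 1 / 1
Majority vote => class 1

1


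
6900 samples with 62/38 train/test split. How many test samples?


Train samples = 6900 * 62% = 4278
Test samples = 6900 - 4278
= 2622

2622


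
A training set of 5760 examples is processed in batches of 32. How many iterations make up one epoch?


Iterations per epoch = dataset_size / batch_size
= 5760 / 32
= 180

180


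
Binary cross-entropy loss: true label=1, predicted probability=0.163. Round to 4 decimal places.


For y=1: Loss = -log(p)
= -log(0.163)
= -(-1.814)
= 1.8140

1.8140


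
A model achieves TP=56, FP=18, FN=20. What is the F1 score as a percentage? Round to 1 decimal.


Precision = TP / (TP + FP) = 56 / 74 = 0.7568
Recall = TP / (TP + FN) = 56 / 76 = 0.7368
F1 = 2 * P * R / (P + R)
= 2 * 0.7568 * 0.7368 / (0.7568 + 0.7368)
= 1.1152 / 1.4936
= 0.7467
As percentage: 74.7%

74.7


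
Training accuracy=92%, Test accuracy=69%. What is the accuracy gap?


Gap = train_accuracy - test_accuracy
= 92 - 69
= 23%
This large gap strongly indicates overfitting.

23


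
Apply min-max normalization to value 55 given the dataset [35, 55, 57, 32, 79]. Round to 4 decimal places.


Min = 32, Max = 79
Range = 79 - 32 = 47
Scaled = (x - min) / (max - min)
= (55 - 32) / 47
= 23 / 47
= 0.4894

0.4894


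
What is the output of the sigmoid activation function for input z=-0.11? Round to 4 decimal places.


sigmoid(z) = 1 / (1 + exp(-z))
exp(-(-0.11)) = exp(0.11) = 1.1163
1 + 1.1163 = 2.1163
1 / 2.1163 = 0.4725

0.4725


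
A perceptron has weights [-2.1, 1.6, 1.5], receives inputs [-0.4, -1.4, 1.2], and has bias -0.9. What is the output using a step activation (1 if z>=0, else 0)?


z = w . x + b
= -2.1*-0.4 + 1.6*-1.4 + 1.5*1.2 + -0.9
= 0.84 + -2.24 + 1.8 + -0.9
= 0.4 + -0.9
= -0.5
Since z = -0.5 < 0, output = 0

0


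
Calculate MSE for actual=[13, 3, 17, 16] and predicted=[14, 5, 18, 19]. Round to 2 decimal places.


Differences: [-1, -2, -1, -3]
Squared errors: [1, 4, 1, 9]
Sum of squared errors = 15
MSE = 15 / 4 = 3.75

3.75


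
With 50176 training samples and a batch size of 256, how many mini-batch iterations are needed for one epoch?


Iterations per epoch = dataset_size / batch_size
= 50176 / 256
= 196

196


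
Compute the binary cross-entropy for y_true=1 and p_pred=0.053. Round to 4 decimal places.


For y=1: Loss = -log(p)
= -log(0.053)
= -(-2.9375)
= 2.9375

2.9375


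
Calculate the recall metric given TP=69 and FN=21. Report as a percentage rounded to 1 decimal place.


Recall = TP / (TP + FN) * 100
= 69 / (69 + 21)
= 69 / 90
= 0.7667
= 76.7%

76.7


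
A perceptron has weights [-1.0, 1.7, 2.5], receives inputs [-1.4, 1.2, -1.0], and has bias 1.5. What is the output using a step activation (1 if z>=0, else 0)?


z = w . x + b
= -1.0*-1.4 + 1.7*1.2 + 2.5*-1.0 + 1.5
= 1.4 + 2.04 + -2.5 + 1.5
= 0.94 + 1.5
= 2.44
Since z = 2.44 >= 0, output = 1

1


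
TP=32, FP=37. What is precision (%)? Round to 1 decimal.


Precision = TP / (TP + FP) * 100
= 32 / (32 + 37)
= 32 / 69
= 0.4638
= 46.4%

46.4


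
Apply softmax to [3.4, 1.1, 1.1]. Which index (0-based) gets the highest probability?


Softmax is a monotonic transformation, so it preserves the argmax.
We need to find the index of the maximum logit.
Index 0: 3.4
Index 1: 1.1
Index 2: 1.1
Maximum logit = 3.4 at index 0

0


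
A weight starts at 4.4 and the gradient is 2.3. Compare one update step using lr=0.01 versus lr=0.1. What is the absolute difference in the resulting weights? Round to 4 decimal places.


With lr=0.01: w_new = 4.4 - 0.01 * 2.3 = 4.377
With lr=0.1: w_new = 4.4 - 0.1 * 2.3 = 4.17
Absolute difference = |4.377 - 4.17|
= 0.2070

0.2070


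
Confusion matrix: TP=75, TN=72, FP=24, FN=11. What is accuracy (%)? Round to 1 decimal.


Accuracy = (TP + TN) / (TP + TN + FP + FN) * 100
= (75 + 72) / (75 + 72 + 24 + 11)
= 147 / 182
= 0.8077
= 80.8%

80.8


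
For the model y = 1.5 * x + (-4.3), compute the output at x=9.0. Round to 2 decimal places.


y = 1.5 * 9.0 + (-4.3)
= 13.5 + (-4.3)
= 9.20

9.20


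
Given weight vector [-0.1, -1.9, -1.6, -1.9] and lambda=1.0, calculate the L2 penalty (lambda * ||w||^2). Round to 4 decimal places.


Squaring each weight:
(-0.1)^2 = 0.01
(-1.9)^2 = 3.61
(-1.6)^2 = 2.56
(-1.9)^2 = 3.61
Sum of squares = 9.79
Penalty = 1.0 * 9.79 = 9.7900

9.7900


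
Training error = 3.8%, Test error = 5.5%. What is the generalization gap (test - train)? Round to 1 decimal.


Generalization gap = test_error - train_error
= 5.5 - 3.8
= 1.7%
A small gap suggests good generalization.

1.7


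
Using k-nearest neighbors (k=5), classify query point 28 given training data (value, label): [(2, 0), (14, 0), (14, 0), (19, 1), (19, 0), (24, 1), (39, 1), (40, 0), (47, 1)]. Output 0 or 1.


Distances from query 28:
Point 24 (class 1): distance = 4
Point 19 (class 0): distance = 9
Point 19 (class 1): distance = 9
Point 39 (class 1): distance = 11
Point 40 (class 0): distance = 12
K=5 nearest neighbors: classes = [1, 0, 1, 1, 0]
Votes for class 1: 3 / 5
Majority vote => class 1

1


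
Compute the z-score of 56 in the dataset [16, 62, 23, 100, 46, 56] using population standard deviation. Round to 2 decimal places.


Mean = (16 + 62 + 23 + 100 + 46 + 56) / 6 = 50.5
Variance = sum((x_i - mean)^2) / n = 763.25
Std = sqrt(763.25) = 27.627
Z = (x - mean) / std
= (56 - 50.5) / 27.627
= 5.5 / 27.627
= 0.20

0.20


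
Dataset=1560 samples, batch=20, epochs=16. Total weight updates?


Iterations per epoch = 1560 / 20 = 78
Total updates = iterations_per_epoch * epochs
= 78 * 16
= 1248

1248


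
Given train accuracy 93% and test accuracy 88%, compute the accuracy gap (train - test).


Gap = train_accuracy - test_accuracy
= 93 - 88
= 5%
This moderate gap may indicate mild overfitting.

5


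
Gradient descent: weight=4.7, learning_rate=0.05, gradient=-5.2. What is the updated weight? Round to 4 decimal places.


w_new = w_old - lr * gradient
= 4.7 - 0.05 * -5.2
= 4.7 - (-0.26)
= 4.9600

4.9600


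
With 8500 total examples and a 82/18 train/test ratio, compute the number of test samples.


Train samples = 8500 * 82% = 6970
Test samples = 8500 - 6970
= 1530

1530


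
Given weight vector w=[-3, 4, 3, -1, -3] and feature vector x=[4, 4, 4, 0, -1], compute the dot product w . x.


Element-wise products:
-3 * 4 = -12
4 * 4 = 16
3 * 4 = 12
-1 * 0 = 0
-3 * -1 = 3
Sum = -12 + 16 + 12 + 0 + 3
= 19

19


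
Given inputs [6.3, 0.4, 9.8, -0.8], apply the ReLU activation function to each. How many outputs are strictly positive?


ReLU(x) = max(0, x) for each element:
ReLU(6.3) = 6.3
ReLU(0.4) = 0.4
ReLU(9.8) = 9.8
ReLU(-0.8) = 0
Active neurons (>0): 3

3


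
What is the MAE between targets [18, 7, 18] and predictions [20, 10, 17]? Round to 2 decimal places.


Absolute errors: [2, 3, 1]
Sum of absolute errors = 6
MAE = 6 / 3 = 2.00

2.00


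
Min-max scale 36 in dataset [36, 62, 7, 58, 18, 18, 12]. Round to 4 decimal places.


Min = 7, Max = 62
Range = 62 - 7 = 55
Scaled = (x - min) / (max - min)
= (36 - 7) / 55
= 29 / 55
= 0.5273

0.5273


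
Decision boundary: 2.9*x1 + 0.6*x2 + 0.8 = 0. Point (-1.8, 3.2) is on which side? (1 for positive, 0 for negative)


Compute 2.9 * -1.8 + 0.6 * 3.2 + 0.8
= -5.22 + 1.92 + 0.8
= -2.5
Since -2.5 < 0, the point is on the negative side.

0


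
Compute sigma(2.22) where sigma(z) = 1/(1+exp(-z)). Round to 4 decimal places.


sigmoid(z) = 1 / (1 + exp(-z))
exp(-(2.22)) = exp(-2.22) = 0.1086
1 + 0.1086 = 1.1086
1 / 1.1086 = 0.9020

0.9020


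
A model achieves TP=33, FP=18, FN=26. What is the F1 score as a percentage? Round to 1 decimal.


Precision = TP / (TP + FP) = 33 / 51 = 0.6471
Recall = TP / (TP + FN) = 33 / 59 = 0.5593
F1 = 2 * P * R / (P + R)
= 2 * 0.6471 * 0.5593 / (0.6471 + 0.5593)
= 0.7238 / 1.2064
= 0.6
As percentage: 60.0%

60.0


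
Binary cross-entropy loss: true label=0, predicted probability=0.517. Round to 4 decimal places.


For y=0: Loss = -log(1-p)
= -log(1 - 0.517)
= -log(0.483)
= -(-0.7277)
= 0.7277

0.7277


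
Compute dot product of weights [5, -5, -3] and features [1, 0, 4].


Element-wise products:
5 * 1 = 5
-5 * 0 = 0
-3 * 4 = -12
Sum = 5 + 0 + -12
= -7

-7


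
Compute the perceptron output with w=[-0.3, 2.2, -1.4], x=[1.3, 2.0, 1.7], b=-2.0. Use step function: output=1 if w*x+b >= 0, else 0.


z = w . x + b
= -0.3*1.3 + 2.2*2.0 + -1.4*1.7 + -2.0
= -0.39 + 4.4 + -2.38 + -2.0
= 1.63 + -2.0
= -0.37
Since z = -0.37 < 0, output = 0

0


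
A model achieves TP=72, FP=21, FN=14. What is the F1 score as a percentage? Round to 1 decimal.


Precision = TP / (TP + FP) = 72 / 93 = 0.7742
Recall = TP / (TP + FN) = 72 / 86 = 0.8372
F1 = 2 * P * R / (P + R)
= 2 * 0.7742 * 0.8372 / (0.7742 + 0.8372)
= 1.2963 / 1.6114
= 0.8045
As percentage: 80.4%

80.4


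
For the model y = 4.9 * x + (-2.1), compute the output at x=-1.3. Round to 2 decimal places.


y = 4.9 * -1.3 + (-2.1)
= -6.37 + (-2.1)
= -8.47

-8.47


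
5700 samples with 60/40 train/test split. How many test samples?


Train samples = 5700 * 60% = 3420
Test samples = 5700 - 3420
= 2280

2280


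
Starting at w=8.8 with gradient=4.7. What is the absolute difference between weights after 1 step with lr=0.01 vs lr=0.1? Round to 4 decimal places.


With lr=0.01: w_new = 8.8 - 0.01 * 4.7 = 8.753
With lr=0.1: w_new = 8.8 - 0.1 * 4.7 = 8.33
Absolute difference = |8.753 - 8.33|
= 0.4230

0.4230


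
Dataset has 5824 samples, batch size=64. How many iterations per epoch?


Iterations per epoch = dataset_size / batch_size
= 5824 / 64
= 91

91


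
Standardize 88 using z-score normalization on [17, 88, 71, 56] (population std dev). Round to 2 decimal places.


Mean = (17 + 88 + 71 + 56) / 4 = 58.0
Variance = sum((x_i - mean)^2) / n = 688.5
Std = sqrt(688.5) = 26.2393
Z = (x - mean) / std
= (88 - 58.0) / 26.2393
= 30.0 / 26.2393
= 1.14

1.14


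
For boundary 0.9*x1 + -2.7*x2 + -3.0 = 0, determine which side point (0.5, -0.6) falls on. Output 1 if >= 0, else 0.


Compute 0.9 * 0.5 + -2.7 * -0.6 + -3.0
= 0.45 + 1.62 + -3.0
= -0.93
Since -0.93 < 0, the point is on the negative side.

0


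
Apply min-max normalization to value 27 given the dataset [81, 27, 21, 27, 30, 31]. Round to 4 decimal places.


Min = 21, Max = 81
Range = 81 - 21 = 60
Scaled = (x - min) / (max - min)
= (27 - 21) / 60
= 6 / 60
= 0.1000

0.1000


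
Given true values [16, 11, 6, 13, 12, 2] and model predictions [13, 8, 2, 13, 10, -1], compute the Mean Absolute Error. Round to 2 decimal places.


Absolute errors: [3, 3, 4, 0, 2, 3]
Sum of absolute errors = 15
MAE = 15 / 6 = 2.50

2.50


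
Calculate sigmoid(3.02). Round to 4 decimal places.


sigmoid(z) = 1 / (1 + exp(-z))
exp(-(3.02)) = exp(-3.02) = 0.0488
1 + 0.0488 = 1.0488
1 / 1.0488 = 0.9535

0.9535


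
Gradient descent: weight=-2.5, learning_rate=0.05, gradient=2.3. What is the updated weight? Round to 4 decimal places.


w_new = w_old - lr * gradient
= -2.5 - 0.05 * 2.3
= -2.5 - (0.115)
= -2.6150

-2.6150


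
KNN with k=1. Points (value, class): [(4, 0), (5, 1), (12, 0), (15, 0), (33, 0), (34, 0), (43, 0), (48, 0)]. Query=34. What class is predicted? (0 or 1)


Distances from query 34:
Point 34 (class 0): distance = 0
K=1 nearest neighbors: classes = [0]
Votes for class 1: 0 / 1
Majority vote => class 0

0


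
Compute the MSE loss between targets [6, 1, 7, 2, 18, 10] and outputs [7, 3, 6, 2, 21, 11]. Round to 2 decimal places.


Differences: [-1, -2, 1, 0, -3, -1]
Squared errors: [1, 4, 1, 0, 9, 1]
Sum of squared errors = 16
MSE = 16 / 6 = 2.67

2.67


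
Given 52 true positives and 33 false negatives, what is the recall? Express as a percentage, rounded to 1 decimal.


Recall = TP / (TP + FN) * 100
= 52 / (52 + 33)
= 52 / 85
= 0.6118
= 61.2%

61.2


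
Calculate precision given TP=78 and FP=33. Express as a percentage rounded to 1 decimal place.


Precision = TP / (TP + FP) * 100
= 78 / (78 + 33)
= 78 / 111
= 0.7027
= 70.3%

70.3


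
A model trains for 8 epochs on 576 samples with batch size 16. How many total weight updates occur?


Iterations per epoch = 576 / 16 = 36
Total updates = iterations_per_epoch * epochs
= 36 * 8
= 288

288


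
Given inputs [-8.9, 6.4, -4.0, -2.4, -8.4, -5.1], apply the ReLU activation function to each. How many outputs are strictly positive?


ReLU(x) = max(0, x) for each element:
ReLU(-8.9) = 0
ReLU(6.4) = 6.4
ReLU(-4.0) = 0
ReLU(-2.4) = 0
ReLU(-8.4) = 0
ReLU(-5.1) = 0
Active neurons (>0): 1

1


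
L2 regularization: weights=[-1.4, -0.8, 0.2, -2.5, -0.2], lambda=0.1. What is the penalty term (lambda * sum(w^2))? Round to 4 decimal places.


Squaring each weight:
(-1.4)^2 = 1.96
(-0.8)^2 = 0.64
0.2^2 = 0.04
(-2.5)^2 = 6.25
(-0.2)^2 = 0.04
Sum of squares = 8.93
Penalty = 0.1 * 8.93 = 0.8930

0.8930


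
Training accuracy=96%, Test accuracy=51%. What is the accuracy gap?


Gap = train_accuracy - test_accuracy
= 96 - 51
= 45%
This large gap strongly indicates overfitting.

45


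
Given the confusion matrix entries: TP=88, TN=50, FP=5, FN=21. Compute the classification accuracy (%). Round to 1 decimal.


Accuracy = (TP + TN) / (TP + TN + FP + FN) * 100
= (88 + 50) / (88 + 50 + 5 + 21)
= 138 / 164
= 0.8415
= 84.1%

84.1


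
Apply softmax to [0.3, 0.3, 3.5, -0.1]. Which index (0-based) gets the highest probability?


Softmax is a monotonic transformation, so it preserves the argmax.
We need to find the index of the maximum logit.
Index 0: 0.3
Index 1: 0.3
Index 2: 3.5
Index 3: -0.1
Maximum logit = 3.5 at index 2

2


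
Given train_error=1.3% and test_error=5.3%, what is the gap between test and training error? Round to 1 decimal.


Generalization gap = test_error - train_error
= 5.3 - 1.3
= 4.0%
A moderate gap.

4.0


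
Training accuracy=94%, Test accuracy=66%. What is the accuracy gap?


Gap = train_accuracy - test_accuracy
= 94 - 66
= 28%
This large gap strongly indicates overfitting.

28


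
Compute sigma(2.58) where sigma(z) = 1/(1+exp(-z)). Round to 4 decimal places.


sigmoid(z) = 1 / (1 + exp(-z))
exp(-(2.58)) = exp(-2.58) = 0.0758
1 + 0.0758 = 1.0758
1 / 1.0758 = 0.9296

0.9296


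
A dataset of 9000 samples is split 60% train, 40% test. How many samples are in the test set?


Train samples = 9000 * 60% = 5400
Test samples = 9000 - 5400
= 3600

3600


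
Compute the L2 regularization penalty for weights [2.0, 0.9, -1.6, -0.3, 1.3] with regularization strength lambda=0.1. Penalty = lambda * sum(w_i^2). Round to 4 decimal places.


Squaring each weight:
2.0^2 = 4.0
0.9^2 = 0.81
(-1.6)^2 = 2.56
(-0.3)^2 = 0.09
1.3^2 = 1.69
Sum of squares = 9.15
Penalty = 0.1 * 9.15 = 0.9150

0.9150


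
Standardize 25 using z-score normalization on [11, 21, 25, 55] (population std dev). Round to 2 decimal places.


Mean = (11 + 21 + 25 + 55) / 4 = 28.0
Variance = sum((x_i - mean)^2) / n = 269.0
Std = sqrt(269.0) = 16.4012
Z = (x - mean) / std
= (25 - 28.0) / 16.4012
= -3.0 / 16.4012
= -0.18

-0.18


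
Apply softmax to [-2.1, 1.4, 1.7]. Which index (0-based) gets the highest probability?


Softmax is a monotonic transformation, so it preserves the argmax.
We need to find the index of the maximum logit.
Index 0: -2.1
Index 1: 1.4
Index 2: 1.7
Maximum logit = 1.7 at index 2

2


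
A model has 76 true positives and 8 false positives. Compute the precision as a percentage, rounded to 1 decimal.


Precision = TP / (TP + FP) * 100
= 76 / (76 + 8)
= 76 / 84
= 0.9048
= 90.5%

90.5


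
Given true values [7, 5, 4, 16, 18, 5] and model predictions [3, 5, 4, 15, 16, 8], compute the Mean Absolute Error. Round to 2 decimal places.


Absolute errors: [4, 0, 0, 1, 2, 3]
Sum of absolute errors = 10
MAE = 10 / 6 = 1.67

1.67


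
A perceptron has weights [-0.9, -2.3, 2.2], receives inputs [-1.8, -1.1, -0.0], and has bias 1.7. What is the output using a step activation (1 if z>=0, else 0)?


z = w . x + b
= -0.9*-1.8 + -2.3*-1.1 + 2.2*-0.0 + 1.7
= 1.62 + 2.53 + -0.0 + 1.7
= 4.15 + 1.7
= 5.85
Since z = 5.85 >= 0, output = 1

1


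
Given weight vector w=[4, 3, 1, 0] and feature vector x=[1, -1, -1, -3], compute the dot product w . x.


Element-wise products:
4 * 1 = 4
3 * -1 = -3
1 * -1 = -1
0 * -3 = 0
Sum = 4 + -3 + -1 + 0
= 0

0


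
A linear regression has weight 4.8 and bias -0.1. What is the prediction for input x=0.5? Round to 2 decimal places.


y = 4.8 * 0.5 + (-0.1)
= 2.4 + (-0.1)
= 2.30

2.30


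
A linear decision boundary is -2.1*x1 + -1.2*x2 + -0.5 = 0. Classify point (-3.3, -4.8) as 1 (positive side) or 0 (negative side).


Compute -2.1 * -3.3 + -1.2 * -4.8 + -0.5
= 6.93 + 5.76 + -0.5
= 12.19
Since 12.19 >= 0, the point is on the positive side.

1


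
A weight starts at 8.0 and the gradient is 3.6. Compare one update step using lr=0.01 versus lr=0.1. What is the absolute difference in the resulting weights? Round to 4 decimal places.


With lr=0.01: w_new = 8.0 - 0.01 * 3.6 = 7.964
With lr=0.1: w_new = 8.0 - 0.1 * 3.6 = 7.64
Absolute difference = |7.964 - 7.64|
= 0.3240

0.3240


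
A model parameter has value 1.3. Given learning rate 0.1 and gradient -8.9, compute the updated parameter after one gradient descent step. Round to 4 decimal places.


w_new = w_old - lr * gradient
= 1.3 - 0.1 * -8.9
= 1.3 - (-0.89)
= 2.1900

2.1900


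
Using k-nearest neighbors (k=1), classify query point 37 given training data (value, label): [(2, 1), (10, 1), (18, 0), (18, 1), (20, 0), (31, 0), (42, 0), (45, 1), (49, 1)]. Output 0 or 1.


Distances from query 37:
Point 42 (class 0): distance = 5
K=1 nearest neighbors: classes = [0]
Votes for class 1: 0 / 1
Majority vote => class 0

0


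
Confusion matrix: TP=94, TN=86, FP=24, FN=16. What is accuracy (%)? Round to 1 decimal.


Accuracy = (TP + TN) / (TP + TN + FP + FN) * 100
= (94 + 86) / (94 + 86 + 24 + 16)
= 180 / 220
= 0.8182
= 81.8%

81.8


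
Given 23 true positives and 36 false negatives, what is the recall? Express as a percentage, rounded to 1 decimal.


Recall = TP / (TP + FN) * 100
= 23 / (23 + 36)
= 23 / 59
= 0.3898
= 39.0%

39.0


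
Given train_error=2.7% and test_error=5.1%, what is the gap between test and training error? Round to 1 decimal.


Generalization gap = test_error - train_error
= 5.1 - 2.7
= 2.4%
A moderate gap.

2.4


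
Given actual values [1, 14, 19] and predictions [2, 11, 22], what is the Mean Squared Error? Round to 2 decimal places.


Differences: [-1, 3, -3]
Squared errors: [1, 9, 9]
Sum of squared errors = 19
MSE = 19 / 3 = 6.33

6.33


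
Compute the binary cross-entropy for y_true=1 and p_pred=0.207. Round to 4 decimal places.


For y=1: Loss = -log(p)
= -log(0.207)
= -(-1.575)
= 1.5750

1.5750


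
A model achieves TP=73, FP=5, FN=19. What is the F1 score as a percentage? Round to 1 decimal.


Precision = TP / (TP + FP) = 73 / 78 = 0.9359
Recall = TP / (TP + FN) = 73 / 92 = 0.7935
F1 = 2 * P * R / (P + R)
= 2 * 0.9359 * 0.7935 / (0.9359 + 0.7935)
= 1.4852 / 1.7294
= 0.8588
As percentage: 85.9%

85.9


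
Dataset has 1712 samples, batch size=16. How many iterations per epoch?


Iterations per epoch = dataset_size / batch_size
= 1712 / 16
= 107

107


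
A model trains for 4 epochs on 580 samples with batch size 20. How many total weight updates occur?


Iterations per epoch = 580 / 20 = 29
Total updates = iterations_per_epoch * epochs
= 29 * 4
= 116

116


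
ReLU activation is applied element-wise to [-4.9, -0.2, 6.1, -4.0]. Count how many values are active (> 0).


ReLU(x) = max(0, x) for each element:
ReLU(-4.9) = 0
ReLU(-0.2) = 0
ReLU(6.1) = 6.1
ReLU(-4.0) = 0
Active neurons (>0): 1

1


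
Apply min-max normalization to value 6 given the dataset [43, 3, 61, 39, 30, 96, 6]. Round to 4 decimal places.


Min = 3, Max = 96
Range = 96 - 3 = 93
Scaled = (x - min) / (max - min)
= (6 - 3) / 93
= 3 / 93
= 0.0323

0.0323


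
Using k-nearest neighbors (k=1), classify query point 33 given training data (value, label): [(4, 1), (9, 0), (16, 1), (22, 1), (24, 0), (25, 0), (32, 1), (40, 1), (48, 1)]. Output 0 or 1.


Distances from query 33:
Point 32 (class 1): distance = 1
K=1 nearest neighbors: classes = [1]
Votes for class 1: 1 / 1
Majority vote => class 1

1


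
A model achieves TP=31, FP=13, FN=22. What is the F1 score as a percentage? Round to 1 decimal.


Precision = TP / (TP + FP) = 31 / 44 = 0.7045
Recall = TP / (TP + FN) = 31 / 53 = 0.5849
F1 = 2 * P * R / (P + R)
= 2 * 0.7045 * 0.5849 / (0.7045 + 0.5849)
= 0.8242 / 1.2895
= 0.6392
As percentage: 63.9%

63.9


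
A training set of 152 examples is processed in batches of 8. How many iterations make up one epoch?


Iterations per epoch = dataset_size / batch_size
= 152 / 8
= 19

19


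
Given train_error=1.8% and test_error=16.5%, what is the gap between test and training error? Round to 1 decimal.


Generalization gap = test_error - train_error
= 16.5 - 1.8
= 14.7%
A large gap suggests overfitting.

14.7


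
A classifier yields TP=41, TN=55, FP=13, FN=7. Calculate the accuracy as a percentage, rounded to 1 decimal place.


Accuracy = (TP + TN) / (TP + TN + FP + FN) * 100
= (41 + 55) / (41 + 55 + 13 + 7)
= 96 / 116
= 0.8276
= 82.8%

82.8


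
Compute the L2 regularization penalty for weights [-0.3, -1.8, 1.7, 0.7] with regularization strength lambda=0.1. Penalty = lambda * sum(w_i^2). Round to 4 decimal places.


Squaring each weight:
(-0.3)^2 = 0.09
(-1.8)^2 = 3.24
1.7^2 = 2.89
0.7^2 = 0.49
Sum of squares = 6.71
Penalty = 0.1 * 6.71 = 0.6710

0.6710


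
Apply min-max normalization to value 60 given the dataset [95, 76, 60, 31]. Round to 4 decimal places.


Min = 31, Max = 95
Range = 95 - 31 = 64
Scaled = (x - min) / (max - min)
= (60 - 31) / 64
= 29 / 64
= 0.4531

0.4531


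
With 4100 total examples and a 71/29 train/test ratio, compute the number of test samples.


Train samples = 4100 * 71% = 2911
Test samples = 4100 - 2911
= 1189

1189


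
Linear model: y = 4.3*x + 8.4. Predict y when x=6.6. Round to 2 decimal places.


y = 4.3 * 6.6 + (8.4)
= 28.38 + (8.4)
= 36.78

36.78


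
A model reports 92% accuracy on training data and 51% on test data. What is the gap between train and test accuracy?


Gap = train_accuracy - test_accuracy
= 92 - 51
= 41%
This large gap strongly indicates overfitting.

41


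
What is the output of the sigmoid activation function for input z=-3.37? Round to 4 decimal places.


sigmoid(z) = 1 / (1 + exp(-z))
exp(-(-3.37)) = exp(3.37) = 29.0785
1 + 29.0785 = 30.0785
1 / 30.0785 = 0.0332

0.0332


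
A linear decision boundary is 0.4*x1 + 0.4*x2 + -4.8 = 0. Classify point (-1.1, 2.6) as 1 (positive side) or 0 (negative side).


Compute 0.4 * -1.1 + 0.4 * 2.6 + -4.8
= -0.44 + 1.04 + -4.8
= -4.2
Since -4.2 < 0, the point is on the negative side.

0


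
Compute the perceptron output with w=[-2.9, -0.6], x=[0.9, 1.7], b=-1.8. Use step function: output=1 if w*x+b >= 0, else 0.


z = w . x + b
= -2.9*0.9 + -0.6*1.7 + -1.8
= -2.61 + -1.02 + -1.8
= -3.63 + -1.8
= -5.43
Since z = -5.43 < 0, output = 0

0


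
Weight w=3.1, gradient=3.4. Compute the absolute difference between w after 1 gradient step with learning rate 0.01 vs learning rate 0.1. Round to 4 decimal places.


With lr=0.01: w_new = 3.1 - 0.01 * 3.4 = 3.066
With lr=0.1: w_new = 3.1 - 0.1 * 3.4 = 2.76
Absolute difference = |3.066 - 2.76|
= 0.3060

0.3060


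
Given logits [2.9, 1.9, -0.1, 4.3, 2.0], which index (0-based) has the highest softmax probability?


Softmax is a monotonic transformation, so it preserves the argmax.
We need to find the index of the maximum logit.
Index 0: 2.9
Index 1: 1.9
Index 2: -0.1
Index 3: 4.3
Index 4: 2.0
Maximum logit = 4.3 at index 3

3


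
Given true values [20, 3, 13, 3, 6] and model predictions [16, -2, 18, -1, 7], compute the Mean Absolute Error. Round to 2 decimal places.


Absolute errors: [4, 5, 5, 4, 1]
Sum of absolute errors = 19
MAE = 19 / 5 = 3.80

3.80


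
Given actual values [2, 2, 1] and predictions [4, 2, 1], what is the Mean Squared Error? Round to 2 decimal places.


Differences: [-2, 0, 0]
Squared errors: [4, 0, 0]
Sum of squared errors = 4
MSE = 4 / 3 = 1.33

1.33


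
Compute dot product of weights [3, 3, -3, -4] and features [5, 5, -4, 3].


Element-wise products:
3 * 5 = 15
3 * 5 = 15
-3 * -4 = 12
-4 * 3 = -12
Sum = 15 + 15 + 12 + -12
= 30

30


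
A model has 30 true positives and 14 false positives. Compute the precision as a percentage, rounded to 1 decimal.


Precision = TP / (TP + FP) * 100
= 30 / (30 + 14)
= 30 / 44
= 0.6818
= 68.2%

68.2


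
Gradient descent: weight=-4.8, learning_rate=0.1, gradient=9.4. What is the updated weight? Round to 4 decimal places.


w_new = w_old - lr * gradient
= -4.8 - 0.1 * 9.4
= -4.8 - (0.94)
= -5.7400

-5.7400


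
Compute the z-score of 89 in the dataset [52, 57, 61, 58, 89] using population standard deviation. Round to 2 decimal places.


Mean = (52 + 57 + 61 + 58 + 89) / 5 = 63.4
Variance = sum((x_i - mean)^2) / n = 172.24
Std = sqrt(172.24) = 13.124
Z = (x - mean) / std
= (89 - 63.4) / 13.124
= 25.6 / 13.124
= 1.95

1.95


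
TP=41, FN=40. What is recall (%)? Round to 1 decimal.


Recall = TP / (TP + FN) * 100
= 41 / (41 + 40)
= 41 / 81
= 0.5062
= 50.6%

50.6


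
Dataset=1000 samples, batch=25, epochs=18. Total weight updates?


Iterations per epoch = 1000 / 25 = 40
Total updates = iterations_per_epoch * epochs
= 40 * 18
= 720

720


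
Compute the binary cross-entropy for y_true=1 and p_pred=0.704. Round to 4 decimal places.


For y=1: Loss = -log(p)
= -log(0.704)
= -(-0.351)
= 0.3510

0.3510


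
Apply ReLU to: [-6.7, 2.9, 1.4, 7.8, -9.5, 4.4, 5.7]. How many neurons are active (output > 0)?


ReLU(x) = max(0, x) for each element:
ReLU(-6.7) = 0
ReLU(2.9) = 2.9
ReLU(1.4) = 1.4
ReLU(7.8) = 7.8
ReLU(-9.5) = 0
ReLU(4.4) = 4.4
ReLU(5.7) = 5.7
Active neurons (>0): 5

5


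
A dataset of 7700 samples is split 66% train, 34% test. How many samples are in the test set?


Train samples = 7700 * 66% = 5082
Test samples = 7700 - 5082
= 2618

2618


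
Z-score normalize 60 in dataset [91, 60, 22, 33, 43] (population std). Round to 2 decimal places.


Mean = (91 + 60 + 22 + 33 + 43) / 5 = 49.8
Variance = sum((x_i - mean)^2) / n = 580.56
Std = sqrt(580.56) = 24.0948
Z = (x - mean) / std
= (60 - 49.8) / 24.0948
= 10.2 / 24.0948
= 0.42

0.42


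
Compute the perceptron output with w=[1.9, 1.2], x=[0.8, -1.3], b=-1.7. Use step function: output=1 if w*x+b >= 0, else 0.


z = w . x + b
= 1.9*0.8 + 1.2*-1.3 + -1.7
= 1.52 + -1.56 + -1.7
= -0.04 + -1.7
= -1.74
Since z = -1.74 < 0, output = 0

0


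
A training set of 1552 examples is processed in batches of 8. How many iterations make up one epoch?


Iterations per epoch = dataset_size / batch_size
= 1552 / 8
= 194

194


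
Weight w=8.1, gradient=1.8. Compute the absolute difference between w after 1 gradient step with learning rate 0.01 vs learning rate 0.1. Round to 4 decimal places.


With lr=0.01: w_new = 8.1 - 0.01 * 1.8 = 8.082
With lr=0.1: w_new = 8.1 - 0.1 * 1.8 = 7.92
Absolute difference = |8.082 - 7.92|
= 0.1620

0.1620


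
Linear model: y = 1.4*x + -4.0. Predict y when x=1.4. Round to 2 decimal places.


y = 1.4 * 1.4 + (-4.0)
= 1.96 + (-4.0)
= -2.04

-2.04


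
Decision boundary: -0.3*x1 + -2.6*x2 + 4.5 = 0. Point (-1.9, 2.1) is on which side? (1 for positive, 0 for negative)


Compute -0.3 * -1.9 + -2.6 * 2.1 + 4.5
= 0.57 + -5.46 + 4.5
= -0.39
Since -0.39 < 0, the point is on the negative side.

0


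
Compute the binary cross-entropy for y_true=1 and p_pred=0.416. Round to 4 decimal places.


For y=1: Loss = -log(p)
= -log(0.416)
= -(-0.8771)
= 0.8771

0.8771


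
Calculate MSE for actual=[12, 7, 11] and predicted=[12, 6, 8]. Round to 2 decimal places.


Differences: [0, 1, 3]
Squared errors: [0, 1, 9]
Sum of squared errors = 10
MSE = 10 / 3 = 3.33

3.33


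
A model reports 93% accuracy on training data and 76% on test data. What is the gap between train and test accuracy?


Gap = train_accuracy - test_accuracy
= 93 - 76
= 17%
This gap suggests the model is overfitting.

17


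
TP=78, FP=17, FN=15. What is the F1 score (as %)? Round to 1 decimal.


Precision = TP / (TP + FP) = 78 / 95 = 0.8211
Recall = TP / (TP + FN) = 78 / 93 = 0.8387
F1 = 2 * P * R / (P + R)
= 2 * 0.8211 * 0.8387 / (0.8211 + 0.8387)
= 1.3772 / 1.6598
= 0.8298
As percentage: 83.0%

83.0


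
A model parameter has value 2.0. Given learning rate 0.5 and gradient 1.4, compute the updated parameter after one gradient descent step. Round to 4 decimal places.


w_new = w_old - lr * gradient
= 2.0 - 0.5 * 1.4
= 2.0 - (0.7)
= 1.3000

1.3000


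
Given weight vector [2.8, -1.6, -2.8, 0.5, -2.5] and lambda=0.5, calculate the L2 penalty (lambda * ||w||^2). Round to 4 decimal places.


Squaring each weight:
2.8^2 = 7.84
(-1.6)^2 = 2.56
(-2.8)^2 = 7.84
0.5^2 = 0.25
(-2.5)^2 = 6.25
Sum of squares = 24.74
Penalty = 0.5 * 24.74 = 12.3700

12.3700


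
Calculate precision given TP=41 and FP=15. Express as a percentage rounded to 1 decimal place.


Precision = TP / (TP + FP) * 100
= 41 / (41 + 15)
= 41 / 56
= 0.7321
= 73.2%

73.2


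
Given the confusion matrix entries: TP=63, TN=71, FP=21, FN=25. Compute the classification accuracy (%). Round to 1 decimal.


Accuracy = (TP + TN) / (TP + TN + FP + FN) * 100
= (63 + 71) / (63 + 71 + 21 + 25)
= 134 / 180
= 0.7444
= 74.4%

74.4


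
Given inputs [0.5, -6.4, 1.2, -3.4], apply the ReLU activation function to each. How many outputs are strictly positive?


ReLU(x) = max(0, x) for each element:
ReLU(0.5) = 0.5
ReLU(-6.4) = 0
ReLU(1.2) = 1.2
ReLU(-3.4) = 0
Active neurons (>0): 2

2


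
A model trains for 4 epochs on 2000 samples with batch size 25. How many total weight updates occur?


Iterations per epoch = 2000 / 25 = 80
Total updates = iterations_per_epoch * epochs
= 80 * 4
= 320

320


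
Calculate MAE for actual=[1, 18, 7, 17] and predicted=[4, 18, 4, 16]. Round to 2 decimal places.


Absolute errors: [3, 0, 3, 1]
Sum of absolute errors = 7
MAE = 7 / 4 = 1.75

1.75


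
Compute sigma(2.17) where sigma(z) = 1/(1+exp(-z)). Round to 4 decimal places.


sigmoid(z) = 1 / (1 + exp(-z))
exp(-(2.17)) = exp(-2.17) = 0.1142
1 + 0.1142 = 1.1142
1 / 1.1142 = 0.8975

0.8975


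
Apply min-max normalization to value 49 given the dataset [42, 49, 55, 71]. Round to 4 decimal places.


Min = 42, Max = 71
Range = 71 - 42 = 29
Scaled = (x - min) / (max - min)
= (49 - 42) / 29
= 7 / 29
= 0.2414

0.2414


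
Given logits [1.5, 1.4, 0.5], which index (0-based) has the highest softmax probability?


Softmax is a monotonic transformation, so it preserves the argmax.
We need to find the index of the maximum logit.
Index 0: 1.5
Index 1: 1.4
Index 2: 0.5
Maximum logit = 1.5 at index 0

0
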